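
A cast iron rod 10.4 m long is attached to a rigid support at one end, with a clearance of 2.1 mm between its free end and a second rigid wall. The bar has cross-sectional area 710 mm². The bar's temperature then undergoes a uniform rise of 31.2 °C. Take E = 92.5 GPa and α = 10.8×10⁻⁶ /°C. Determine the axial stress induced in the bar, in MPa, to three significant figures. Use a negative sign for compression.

-12.5 MPa

Free thermal expansion αLΔT = 10.8e-6 · 10400 · 31.2 = 3.504 mm.
The walls engage after the gap closes; constrained expansion = 3.504 − 2.1 = 1.404 mm.
The walls impose strain ε = −(1.404)/10400 = -1.3504e-04; σ = Eε = 92500 · -1.3504e-04 = -12.49 MPa.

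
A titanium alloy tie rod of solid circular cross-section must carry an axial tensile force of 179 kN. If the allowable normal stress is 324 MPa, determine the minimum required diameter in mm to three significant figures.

26.5 mm

Required area A ≥ P/σ_allow = 179000/324 = 552.5 mm².
For a solid circular section, d ≥ √(4A/π) = 26.52 mm.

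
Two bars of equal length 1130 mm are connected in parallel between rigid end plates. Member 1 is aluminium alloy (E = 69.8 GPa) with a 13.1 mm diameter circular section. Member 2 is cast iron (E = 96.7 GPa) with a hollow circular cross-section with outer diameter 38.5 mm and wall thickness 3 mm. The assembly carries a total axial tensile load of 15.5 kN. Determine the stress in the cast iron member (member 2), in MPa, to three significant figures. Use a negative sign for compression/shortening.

35.9 MPa

A_1 = 134.8 mm².
A_2 = 334.6 mm².
Equal strain + equilibrium ⇒ each member carries load in proportion to AE: A₁E₁ = 9408000 N, A₂E₂ = 32350000 N, ΣAE = 41760000 N.
σ₂ = P·E₂/ΣAE = 15500·96700/41760000 = 35.89 MPa.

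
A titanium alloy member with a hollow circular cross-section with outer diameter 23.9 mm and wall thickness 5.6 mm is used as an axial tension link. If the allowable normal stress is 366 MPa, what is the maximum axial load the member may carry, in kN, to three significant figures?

A = 322 mm².
P_max = σ_allow · A = 366 · 322 = 117800 N = 117.8 kN.

118 kN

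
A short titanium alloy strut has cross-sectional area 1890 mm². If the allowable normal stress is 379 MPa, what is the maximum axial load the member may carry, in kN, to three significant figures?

P_max = σ_allow · A = 379 · 1890 = 716300 N = 716.3 kN.

716 kN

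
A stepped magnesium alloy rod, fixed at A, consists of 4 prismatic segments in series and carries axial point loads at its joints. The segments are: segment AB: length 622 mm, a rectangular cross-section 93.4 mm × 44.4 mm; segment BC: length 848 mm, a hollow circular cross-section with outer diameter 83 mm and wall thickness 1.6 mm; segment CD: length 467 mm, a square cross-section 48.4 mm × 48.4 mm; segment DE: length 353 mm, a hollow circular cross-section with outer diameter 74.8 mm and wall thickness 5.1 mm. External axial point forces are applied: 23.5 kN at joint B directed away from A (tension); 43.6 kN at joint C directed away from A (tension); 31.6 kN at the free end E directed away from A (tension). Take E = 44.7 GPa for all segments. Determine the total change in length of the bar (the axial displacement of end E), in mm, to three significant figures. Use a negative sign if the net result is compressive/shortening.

4.18 mm

Internal axial forces (sectioning from the free end, tension +): N_DE = 31.6 kN, N_CD = 31.6 kN, N_BC = 75.2 kN, N_AB = 98.7 kN.
A_AB = 4147 mm².
A_BC = 409.2 mm².
A_CD = 2343 mm².
A_DE = 1117 mm².
δ_AB = 98700·622/(4147·44700) = 0.3312 mm
δ_BC = 75200·848/(409.2·44700) = 3.487 mm
δ_CD = 31600·467/(2343·44700) = 0.1409 mm
δ_DE = 31600·353/(1117·44700) = 0.2235 mm
δ = Σδ_i = 4.182 mm.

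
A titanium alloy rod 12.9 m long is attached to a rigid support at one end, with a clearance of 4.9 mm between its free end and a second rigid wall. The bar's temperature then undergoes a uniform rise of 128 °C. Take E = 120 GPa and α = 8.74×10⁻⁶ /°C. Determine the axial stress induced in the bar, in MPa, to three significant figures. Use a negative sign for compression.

Free thermal expansion αLΔT = 8.74e-6 · 12900 · 128 = 14.43 mm.
The walls engage after the gap closes; constrained expansion = 14.43 − 4.9 = 9.531 mm.
The walls impose strain ε = −(9.531)/12900 = -7.3888e-04; σ = Eε = 120000 · -7.3888e-04 = -88.67 MPa.

-88.7 MPa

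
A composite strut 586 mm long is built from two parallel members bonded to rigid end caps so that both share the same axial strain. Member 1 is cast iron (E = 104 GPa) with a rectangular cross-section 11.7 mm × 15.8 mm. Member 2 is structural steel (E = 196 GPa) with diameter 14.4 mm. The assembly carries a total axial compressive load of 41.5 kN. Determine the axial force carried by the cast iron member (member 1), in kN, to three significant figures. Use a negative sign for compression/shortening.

A_1 = 184.9 mm².
A_2 = 162.9 mm².
Equal strain + equilibrium ⇒ each member carries load in proportion to AE: A₁E₁ = 19230000 N, A₂E₂ = 31920000 N, ΣAE = 51150000 N.
F₁ = P·A₁E₁/ΣAE = -41500·19230000/51150000 = -15600 N.

-15.6 kN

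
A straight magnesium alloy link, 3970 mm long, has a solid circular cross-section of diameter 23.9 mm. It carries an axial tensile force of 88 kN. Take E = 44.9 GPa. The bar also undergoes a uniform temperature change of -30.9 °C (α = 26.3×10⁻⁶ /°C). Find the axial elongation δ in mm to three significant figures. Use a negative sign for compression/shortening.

14.1 mm

A = 448.6 mm².
δ_mech = NL/(AE) = 88000·3970/(448.6·44900) = 17.34 mm.
δ_thermal = αLΔT = 26.3e-6·3970·-30.9 = -3.226 mm.
δ = δ_mech + δ_thermal = 14.12 mm.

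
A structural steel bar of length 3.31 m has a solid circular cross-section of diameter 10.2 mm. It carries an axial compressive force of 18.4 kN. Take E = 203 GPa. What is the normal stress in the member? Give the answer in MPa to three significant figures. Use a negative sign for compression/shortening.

-225 MPa

A = 81.71 mm².
σ = N/A = -18400/81.71 = -225.2 MPa.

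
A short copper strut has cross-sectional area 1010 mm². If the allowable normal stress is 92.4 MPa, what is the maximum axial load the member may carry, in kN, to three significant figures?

93.3 kN

P_max = σ_allow · A = 92.4 · 1010 = 93320 N = 93.32 kN.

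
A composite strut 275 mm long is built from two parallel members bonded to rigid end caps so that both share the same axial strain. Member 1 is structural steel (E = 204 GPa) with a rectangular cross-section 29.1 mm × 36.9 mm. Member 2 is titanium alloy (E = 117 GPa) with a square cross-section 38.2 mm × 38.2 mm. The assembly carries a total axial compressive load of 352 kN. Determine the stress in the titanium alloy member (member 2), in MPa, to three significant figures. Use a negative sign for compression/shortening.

-106 MPa

A_1 = 1074 mm².
A_2 = 1459 mm².
Equal strain + equilibrium ⇒ each member carries load in proportion to AE: A₁E₁ = 219100000 N, A₂E₂ = 170700000 N, ΣAE = 389800000 N.
σ₂ = P·E₂/ΣAE = -352000·117000/389800000 = -105.7 MPa.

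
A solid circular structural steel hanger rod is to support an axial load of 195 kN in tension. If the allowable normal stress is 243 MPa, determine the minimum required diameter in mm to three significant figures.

Required area A ≥ P/σ_allow = 195000/243 = 802.5 mm².
For a solid circular section, d ≥ √(4A/π) = 31.96 mm.

32.0 mm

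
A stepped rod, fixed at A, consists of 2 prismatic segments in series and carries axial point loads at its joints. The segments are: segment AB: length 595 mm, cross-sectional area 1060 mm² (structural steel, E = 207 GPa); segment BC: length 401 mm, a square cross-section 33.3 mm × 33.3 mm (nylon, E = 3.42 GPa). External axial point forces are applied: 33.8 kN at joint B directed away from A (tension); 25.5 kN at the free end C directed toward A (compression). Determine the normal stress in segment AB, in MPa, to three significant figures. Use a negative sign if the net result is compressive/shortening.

Internal axial forces (sectioning from the free end, tension +): N_BC = -25.5 kN, N_AB = 8.3 kN.
σ_AB = N_AB/A_AB = 8300/1060 = 7.83 MPa.

7.83 MPa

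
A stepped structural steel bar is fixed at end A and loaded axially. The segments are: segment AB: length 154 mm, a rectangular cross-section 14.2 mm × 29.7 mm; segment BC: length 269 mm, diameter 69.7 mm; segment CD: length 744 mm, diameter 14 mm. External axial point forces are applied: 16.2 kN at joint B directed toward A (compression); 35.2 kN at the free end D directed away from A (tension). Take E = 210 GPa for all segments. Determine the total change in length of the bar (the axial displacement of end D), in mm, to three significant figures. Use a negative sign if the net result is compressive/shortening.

Internal axial forces (sectioning from the free end, tension +): N_CD = 35.2 kN, N_BC = 35.2 kN, N_AB = 19 kN.
A_AB = 421.7 mm².
A_BC = 3816 mm².
A_CD = 153.9 mm².
δ_AB = 19000·154/(421.7·210000) = 0.03304 mm
δ_BC = 35200·269/(3816·210000) = 0.01182 mm
δ_CD = 35200·744/(153.9·210000) = 0.8101 mm
δ = Σδ_i = 0.855 mm.

0.855 mm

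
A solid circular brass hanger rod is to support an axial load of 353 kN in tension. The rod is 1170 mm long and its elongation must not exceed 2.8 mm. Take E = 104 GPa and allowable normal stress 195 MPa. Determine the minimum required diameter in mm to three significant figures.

48.0 mm

Required area A ≥ P/σ_allow = 353000/195 = 1810 mm².
For a solid circular section, d ≥ √(4A/π) = 48.01 mm.
Elongation limit: A ≥ PL/(Eδ_allow) = 353000·1170/(104000·2.8) = 1418 mm² ⇒ d ≥ 42.5 mm.
The stress limit governs.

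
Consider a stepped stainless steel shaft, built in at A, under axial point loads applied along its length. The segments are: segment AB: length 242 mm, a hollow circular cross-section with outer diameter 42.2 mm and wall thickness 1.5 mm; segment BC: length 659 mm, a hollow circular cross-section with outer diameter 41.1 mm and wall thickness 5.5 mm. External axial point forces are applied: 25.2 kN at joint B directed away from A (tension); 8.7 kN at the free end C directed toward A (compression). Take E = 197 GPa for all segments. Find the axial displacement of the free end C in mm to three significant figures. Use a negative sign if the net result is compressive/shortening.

Internal axial forces (sectioning from the free end, tension +): N_BC = -8.7 kN, N_AB = 16.5 kN.
A_AB = 191.8 mm².
A_BC = 615.1 mm².
δ_AB = 16500·242/(191.8·197000) = 0.1057 mm
δ_BC = -8700·659/(615.1·197000) = -0.04731 mm
δ = Σδ_i = 0.05837 mm.

0.0584 mm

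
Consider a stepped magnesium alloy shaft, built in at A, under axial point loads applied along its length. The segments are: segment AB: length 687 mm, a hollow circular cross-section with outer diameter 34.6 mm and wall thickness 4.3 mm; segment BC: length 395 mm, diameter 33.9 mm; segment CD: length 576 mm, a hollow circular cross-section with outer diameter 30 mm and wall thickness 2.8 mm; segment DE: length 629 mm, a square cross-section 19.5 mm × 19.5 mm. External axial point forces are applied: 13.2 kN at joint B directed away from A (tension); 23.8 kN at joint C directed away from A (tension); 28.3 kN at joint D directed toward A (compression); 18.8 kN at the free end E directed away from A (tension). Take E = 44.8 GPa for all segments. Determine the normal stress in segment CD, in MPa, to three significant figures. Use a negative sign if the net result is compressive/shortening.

Internal axial forces (sectioning from the free end, tension +): N_DE = 18.8 kN, N_CD = -9.5 kN, N_BC = 14.3 kN, N_AB = 27.5 kN.
A_CD = 239.3 mm².
σ_CD = N_CD/A_CD = -9500/239.3 = -39.71 MPa.

-39.7 MPa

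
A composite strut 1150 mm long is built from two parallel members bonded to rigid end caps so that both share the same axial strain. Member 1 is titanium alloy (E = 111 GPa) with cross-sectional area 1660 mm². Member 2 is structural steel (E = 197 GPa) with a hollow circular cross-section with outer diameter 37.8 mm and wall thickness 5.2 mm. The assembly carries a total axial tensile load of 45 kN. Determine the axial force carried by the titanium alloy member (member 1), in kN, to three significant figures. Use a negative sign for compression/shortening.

A_2 = 532.6 mm².
Equal strain + equilibrium ⇒ each member carries load in proportion to AE: A₁E₁ = 184300000 N, A₂E₂ = 104900000 N, ΣAE = 289200000 N.
F₁ = P·A₁E₁/ΣAE = 45000·184300000/289200000 = 28670 N.

28.7 kN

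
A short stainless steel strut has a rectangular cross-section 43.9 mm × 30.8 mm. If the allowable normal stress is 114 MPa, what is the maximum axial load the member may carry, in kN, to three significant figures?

154 kN

A = 1352 mm².
P_max = σ_allow · A = 114 · 1352 = 154100 N = 154.1 kN.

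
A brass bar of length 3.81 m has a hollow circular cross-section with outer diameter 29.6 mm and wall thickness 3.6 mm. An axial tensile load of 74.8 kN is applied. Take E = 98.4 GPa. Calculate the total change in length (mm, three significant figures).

9.85 mm

A = 294.1 mm².
δ_mech = NL/(AE) = 74800·3810/(294.1·98400) = 9.849 mm.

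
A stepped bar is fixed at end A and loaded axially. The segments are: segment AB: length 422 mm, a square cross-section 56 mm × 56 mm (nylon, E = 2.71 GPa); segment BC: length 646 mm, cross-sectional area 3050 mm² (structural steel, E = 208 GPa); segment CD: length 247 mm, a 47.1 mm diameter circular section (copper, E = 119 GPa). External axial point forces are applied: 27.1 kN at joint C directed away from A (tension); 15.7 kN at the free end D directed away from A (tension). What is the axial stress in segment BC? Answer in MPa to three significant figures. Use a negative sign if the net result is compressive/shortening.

Internal axial forces (sectioning from the free end, tension +): N_CD = 15.7 kN, N_BC = 42.8 kN, N_AB = 42.8 kN.
σ_BC = N_BC/A_BC = 42800/3050 = 14.03 MPa.

14.0 MPa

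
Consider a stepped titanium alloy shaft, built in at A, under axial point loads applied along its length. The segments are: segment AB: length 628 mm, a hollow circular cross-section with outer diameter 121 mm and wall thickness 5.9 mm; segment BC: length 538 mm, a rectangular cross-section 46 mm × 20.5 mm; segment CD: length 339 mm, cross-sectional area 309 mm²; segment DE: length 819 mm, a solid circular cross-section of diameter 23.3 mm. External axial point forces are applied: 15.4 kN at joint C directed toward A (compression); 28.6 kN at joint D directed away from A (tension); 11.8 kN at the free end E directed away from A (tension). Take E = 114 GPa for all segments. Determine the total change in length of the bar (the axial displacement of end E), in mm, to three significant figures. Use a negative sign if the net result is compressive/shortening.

Internal axial forces (sectioning from the free end, tension +): N_DE = 11.8 kN, N_CD = 40.4 kN, N_BC = 25 kN, N_AB = 25 kN.
A_AB = 2133 mm².
A_BC = 943 mm².
A_DE = 426.4 mm².
δ_AB = 25000·628/(2133·114000) = 0.06455 mm
δ_BC = 25000·538/(943·114000) = 0.1251 mm
δ_CD = 40400·339/(309·114000) = 0.3888 mm
δ_DE = 11800·819/(426.4·114000) = 0.1988 mm
δ = Σδ_i = 0.7773 mm.

0.777 mm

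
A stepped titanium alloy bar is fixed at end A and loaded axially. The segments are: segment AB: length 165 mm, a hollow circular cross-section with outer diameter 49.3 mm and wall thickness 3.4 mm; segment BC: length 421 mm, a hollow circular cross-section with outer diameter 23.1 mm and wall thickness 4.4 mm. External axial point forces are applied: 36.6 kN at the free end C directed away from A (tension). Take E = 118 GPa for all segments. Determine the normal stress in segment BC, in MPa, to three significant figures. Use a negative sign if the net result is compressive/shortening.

142 MPa

Internal axial forces (sectioning from the free end, tension +): N_BC = 36.6 kN, N_AB = 36.6 kN.
A_BC = 258.5 mm².
σ_BC = N_BC/A_BC = 36600/258.5 = 141.6 MPa.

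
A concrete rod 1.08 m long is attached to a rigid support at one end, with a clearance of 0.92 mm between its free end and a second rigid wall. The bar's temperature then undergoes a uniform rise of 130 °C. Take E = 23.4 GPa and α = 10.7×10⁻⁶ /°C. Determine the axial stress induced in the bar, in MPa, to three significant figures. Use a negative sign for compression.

Free thermal expansion αLΔT = 10.7e-6 · 1080 · 130 = 1.502 mm.
The walls engage after the gap closes; constrained expansion = 1.502 − 0.92 = 0.5823 mm.
The walls impose strain ε = −(0.5823)/1080 = -5.3915e-04; σ = Eε = 23400 · -5.3915e-04 = -12.62 MPa.

-12.6 MPa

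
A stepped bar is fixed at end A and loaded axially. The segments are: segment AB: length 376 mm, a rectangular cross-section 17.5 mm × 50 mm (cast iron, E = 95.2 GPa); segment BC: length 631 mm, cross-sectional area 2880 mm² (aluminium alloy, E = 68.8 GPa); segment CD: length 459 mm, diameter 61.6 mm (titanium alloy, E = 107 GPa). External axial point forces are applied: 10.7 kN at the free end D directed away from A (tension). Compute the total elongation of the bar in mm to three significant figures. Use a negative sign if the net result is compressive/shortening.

0.0978 mm

Internal axial forces (sectioning from the free end, tension +): N_CD = 10.7 kN, N_BC = 10.7 kN, N_AB = 10.7 kN.
A_AB = 875 mm².
A_CD = 2980 mm².
δ_AB = 10700·376/(875·95200) = 0.0483 mm
δ_BC = 10700·631/(2880·68800) = 0.03407 mm
δ_CD = 10700·459/(2980·107000) = 0.0154 mm
δ = Σδ_i = 0.09777 mm.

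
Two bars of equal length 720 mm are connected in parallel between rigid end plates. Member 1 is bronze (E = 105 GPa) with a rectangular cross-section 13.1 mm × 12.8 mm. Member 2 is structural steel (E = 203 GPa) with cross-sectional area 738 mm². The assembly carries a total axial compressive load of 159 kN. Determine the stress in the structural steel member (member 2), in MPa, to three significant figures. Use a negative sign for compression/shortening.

-193 MPa

A_1 = 167.7 mm².
Equal strain + equilibrium ⇒ each member carries load in proportion to AE: A₁E₁ = 17610000 N, A₂E₂ = 149800000 N, ΣAE = 167400000 N.
σ₂ = P·E₂/ΣAE = -159000·203000/167400000 = -192.8 MPa.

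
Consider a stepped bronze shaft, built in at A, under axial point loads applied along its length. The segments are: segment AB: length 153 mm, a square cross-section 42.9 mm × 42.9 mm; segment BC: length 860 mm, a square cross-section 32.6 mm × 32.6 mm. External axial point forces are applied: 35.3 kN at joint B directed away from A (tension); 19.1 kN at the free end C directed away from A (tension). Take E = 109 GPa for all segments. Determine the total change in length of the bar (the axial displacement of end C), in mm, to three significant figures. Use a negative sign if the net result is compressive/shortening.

0.183 mm

Internal axial forces (sectioning from the free end, tension +): N_BC = 19.1 kN, N_AB = 54.4 kN.
A_AB = 1840 mm².
A_BC = 1063 mm².
δ_AB = 54400·153/(1840·109000) = 0.04149 mm
δ_BC = 19100·860/(1063·109000) = 0.1418 mm
δ = Σδ_i = 0.1833 mm.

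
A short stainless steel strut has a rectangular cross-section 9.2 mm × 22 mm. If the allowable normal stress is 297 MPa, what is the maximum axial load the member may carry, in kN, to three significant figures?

A = 202.4 mm².
P_max = σ_allow · A = 297 · 202.4 = 60110 N = 60.11 kN.

60.1 kN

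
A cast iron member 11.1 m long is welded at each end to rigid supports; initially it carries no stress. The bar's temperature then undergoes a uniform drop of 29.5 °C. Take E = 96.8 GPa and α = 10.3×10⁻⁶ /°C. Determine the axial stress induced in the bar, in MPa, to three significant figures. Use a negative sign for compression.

29.4 MPa

Free thermal expansion αLΔT = 10.3e-6 · 11100 · -29.5 = -3.373 mm.
The walls impose strain ε = −(-3.373)/11100 = 3.0385e-04; σ = Eε = 96800 · 3.0385e-04 = 29.41 MPa.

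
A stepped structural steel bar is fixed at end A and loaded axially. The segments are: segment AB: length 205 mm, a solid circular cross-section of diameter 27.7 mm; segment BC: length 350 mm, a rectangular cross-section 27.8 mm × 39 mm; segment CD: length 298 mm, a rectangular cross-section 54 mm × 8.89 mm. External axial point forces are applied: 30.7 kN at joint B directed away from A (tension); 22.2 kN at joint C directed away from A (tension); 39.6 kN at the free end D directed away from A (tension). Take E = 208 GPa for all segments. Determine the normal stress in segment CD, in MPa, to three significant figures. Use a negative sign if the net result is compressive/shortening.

82.5 MPa

Internal axial forces (sectioning from the free end, tension +): N_CD = 39.6 kN, N_BC = 61.8 kN, N_AB = 92.5 kN.
A_CD = 480.1 mm².
σ_CD = N_CD/A_CD = 39600/480.1 = 82.49 MPa.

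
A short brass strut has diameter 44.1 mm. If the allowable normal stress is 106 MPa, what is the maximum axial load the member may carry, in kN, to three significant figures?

162 kN

A = 1527 mm².
P_max = σ_allow · A = 106 · 1527 = 161900 N = 161.9 kN.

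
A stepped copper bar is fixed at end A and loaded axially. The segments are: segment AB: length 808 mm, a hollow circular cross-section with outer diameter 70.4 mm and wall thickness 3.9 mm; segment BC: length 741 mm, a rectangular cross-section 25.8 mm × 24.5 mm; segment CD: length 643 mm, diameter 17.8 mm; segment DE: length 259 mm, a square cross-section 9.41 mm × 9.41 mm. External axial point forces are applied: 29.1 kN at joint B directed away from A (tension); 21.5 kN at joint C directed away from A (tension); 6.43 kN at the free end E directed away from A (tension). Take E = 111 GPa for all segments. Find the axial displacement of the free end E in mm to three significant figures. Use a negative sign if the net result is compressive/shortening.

Internal axial forces (sectioning from the free end, tension +): N_DE = 6.43 kN, N_CD = 6.43 kN, N_BC = 27.93 kN, N_AB = 57.03 kN.
A_AB = 814.8 mm².
A_BC = 632.1 mm².
A_CD = 248.8 mm².
A_DE = 88.55 mm².
δ_AB = 57030·808/(814.8·111000) = 0.5095 mm
δ_BC = 27930·741/(632.1·111000) = 0.295 mm
δ_CD = 6430·643/(248.8·111000) = 0.1497 mm
δ_DE = 6430·259/(88.55·111000) = 0.1694 mm
δ = Σδ_i = 1.124 mm.

1.12 mm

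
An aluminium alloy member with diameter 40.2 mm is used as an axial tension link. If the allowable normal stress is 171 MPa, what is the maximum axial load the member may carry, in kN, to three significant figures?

A = 1269 mm².
P_max = σ_allow · A = 171 · 1269 = 217000 N = 217 kN.

217 kN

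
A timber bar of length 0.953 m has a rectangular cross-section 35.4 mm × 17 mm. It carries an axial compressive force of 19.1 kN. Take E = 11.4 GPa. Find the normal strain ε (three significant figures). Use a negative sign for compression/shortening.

A = 601.8 mm².
σ = N/A = -31.74 MPa; ε = σ/E = -31.74/11400 = -2.784e-03.

-0.00278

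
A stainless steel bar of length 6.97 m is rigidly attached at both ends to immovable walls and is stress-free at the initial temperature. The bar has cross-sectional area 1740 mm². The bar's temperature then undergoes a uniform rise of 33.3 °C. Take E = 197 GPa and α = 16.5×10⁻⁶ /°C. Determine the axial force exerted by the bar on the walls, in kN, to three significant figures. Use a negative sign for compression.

-188 kN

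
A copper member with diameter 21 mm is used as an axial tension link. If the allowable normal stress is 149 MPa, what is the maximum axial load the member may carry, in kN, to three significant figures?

51.6 kN

A = 346.4 mm².
P_max = σ_allow · A = 149 · 346.4 = 51610 N = 51.61 kN.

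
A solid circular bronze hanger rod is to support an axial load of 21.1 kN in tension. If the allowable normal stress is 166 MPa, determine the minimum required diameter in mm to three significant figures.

Required area A ≥ P/σ_allow = 21100/166 = 127.1 mm².
For a solid circular section, d ≥ √(4A/π) = 12.72 mm.

12.7 mm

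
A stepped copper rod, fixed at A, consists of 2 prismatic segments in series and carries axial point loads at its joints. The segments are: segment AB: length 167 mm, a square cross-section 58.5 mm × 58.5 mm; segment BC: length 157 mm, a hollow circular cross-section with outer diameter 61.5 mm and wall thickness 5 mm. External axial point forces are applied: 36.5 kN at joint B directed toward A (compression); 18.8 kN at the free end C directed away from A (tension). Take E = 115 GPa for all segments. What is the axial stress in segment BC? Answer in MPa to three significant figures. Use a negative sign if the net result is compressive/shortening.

Internal axial forces (sectioning from the free end, tension +): N_BC = 18.8 kN, N_AB = -17.7 kN.
A_BC = 887.5 mm².
σ_BC = N_BC/A_BC = 18800/887.5 = 21.18 MPa.

21.2 MPa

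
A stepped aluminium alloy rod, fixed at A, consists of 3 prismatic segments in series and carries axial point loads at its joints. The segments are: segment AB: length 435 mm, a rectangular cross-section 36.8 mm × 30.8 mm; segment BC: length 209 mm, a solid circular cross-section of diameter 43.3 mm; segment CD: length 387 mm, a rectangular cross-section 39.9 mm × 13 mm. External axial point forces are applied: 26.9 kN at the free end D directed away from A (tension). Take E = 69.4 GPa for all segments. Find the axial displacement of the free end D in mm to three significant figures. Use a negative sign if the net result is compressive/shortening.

0.493 mm

Internal axial forces (sectioning from the free end, tension +): N_CD = 26.9 kN, N_BC = 26.9 kN, N_AB = 26.9 kN.
A_AB = 1133 mm².
A_BC = 1473 mm².
A_CD = 518.7 mm².
δ_AB = 26900·435/(1133·69400) = 0.1488 mm
δ_BC = 26900·209/(1473·69400) = 0.05501 mm
δ_CD = 26900·387/(518.7·69400) = 0.2892 mm
δ = Σδ_i = 0.493 mm.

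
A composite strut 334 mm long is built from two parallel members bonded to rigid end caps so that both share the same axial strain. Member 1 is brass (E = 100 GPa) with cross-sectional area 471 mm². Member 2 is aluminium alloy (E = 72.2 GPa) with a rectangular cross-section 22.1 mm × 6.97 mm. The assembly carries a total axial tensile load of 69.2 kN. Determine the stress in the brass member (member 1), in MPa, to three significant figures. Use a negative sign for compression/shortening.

A_2 = 154 mm².
Equal strain + equilibrium ⇒ each member carries load in proportion to AE: A₁E₁ = 47100000 N, A₂E₂ = 11120000 N, ΣAE = 58220000 N.
σ₁ = P·E₁/ΣAE = 69200·100000/58220000 = 118.9 MPa.

119 MPa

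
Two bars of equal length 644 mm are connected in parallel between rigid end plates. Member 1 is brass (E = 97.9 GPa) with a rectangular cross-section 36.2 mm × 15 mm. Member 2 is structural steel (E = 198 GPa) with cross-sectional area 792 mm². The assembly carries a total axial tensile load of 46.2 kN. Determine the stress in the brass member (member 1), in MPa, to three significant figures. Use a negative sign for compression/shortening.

A_1 = 543 mm².
Equal strain + equilibrium ⇒ each member carries load in proportion to AE: A₁E₁ = 53160000 N, A₂E₂ = 156800000 N, ΣAE = 210000000 N.
σ₁ = P·E₁/ΣAE = 46200·97900/210000000 = 21.54 MPa.

21.5 MPa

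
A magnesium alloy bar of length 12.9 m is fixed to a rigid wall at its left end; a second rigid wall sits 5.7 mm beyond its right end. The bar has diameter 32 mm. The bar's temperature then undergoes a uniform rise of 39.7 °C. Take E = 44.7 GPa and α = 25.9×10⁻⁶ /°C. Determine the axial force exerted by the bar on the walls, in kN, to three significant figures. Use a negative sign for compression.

Free thermal expansion αLΔT = 25.9e-6 · 12900 · 39.7 = 13.26 mm.
The walls engage after the gap closes; constrained expansion = 13.26 − 5.7 = 7.564 mm.
The walls impose strain ε = −(7.564)/12900 = -5.8637e-04; σ = Eε = 44700 · -5.8637e-04 = -26.21 MPa.
Wall reaction R = σ·A = -26.21·804.2 = -21080 N = -21.08 kN.

-21.1 kN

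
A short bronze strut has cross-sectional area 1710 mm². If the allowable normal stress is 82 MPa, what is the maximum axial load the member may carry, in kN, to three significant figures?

140 kN

P_max = σ_allow · A = 82 · 1710 = 140200 N = 140.2 kN.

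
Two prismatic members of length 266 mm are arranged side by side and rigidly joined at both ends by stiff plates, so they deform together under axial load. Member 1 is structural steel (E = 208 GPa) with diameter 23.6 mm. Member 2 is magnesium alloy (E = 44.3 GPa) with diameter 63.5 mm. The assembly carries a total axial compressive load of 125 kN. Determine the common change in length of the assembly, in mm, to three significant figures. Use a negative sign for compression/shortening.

A_1 = 437.4 mm².
A_2 = 3167 mm².
Equal strain + equilibrium ⇒ each member carries load in proportion to AE: A₁E₁ = 90990000 N, A₂E₂ = 140300000 N, ΣAE = 231300000 N.
δ = PL/ΣAE = -125000·266/231300000 = -0.1438 mm.

-0.144 mm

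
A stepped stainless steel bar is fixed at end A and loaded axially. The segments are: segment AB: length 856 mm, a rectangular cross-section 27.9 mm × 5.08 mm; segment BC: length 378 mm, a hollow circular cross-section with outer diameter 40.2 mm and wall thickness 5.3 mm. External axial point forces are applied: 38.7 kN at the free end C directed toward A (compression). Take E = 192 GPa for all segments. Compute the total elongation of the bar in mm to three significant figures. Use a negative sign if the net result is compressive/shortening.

-1.35 mm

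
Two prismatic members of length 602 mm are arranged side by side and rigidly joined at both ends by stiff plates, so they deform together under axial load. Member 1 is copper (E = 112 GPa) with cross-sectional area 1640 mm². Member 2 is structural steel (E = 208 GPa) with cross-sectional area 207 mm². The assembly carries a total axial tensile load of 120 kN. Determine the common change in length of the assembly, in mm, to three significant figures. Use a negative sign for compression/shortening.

0.319 mm

Equal strain + equilibrium ⇒ each member carries load in proportion to AE: A₁E₁ = 183700000 N, A₂E₂ = 43060000 N, ΣAE = 226700000 N.
δ = PL/ΣAE = 120000·602/226700000 = 0.3186 mm.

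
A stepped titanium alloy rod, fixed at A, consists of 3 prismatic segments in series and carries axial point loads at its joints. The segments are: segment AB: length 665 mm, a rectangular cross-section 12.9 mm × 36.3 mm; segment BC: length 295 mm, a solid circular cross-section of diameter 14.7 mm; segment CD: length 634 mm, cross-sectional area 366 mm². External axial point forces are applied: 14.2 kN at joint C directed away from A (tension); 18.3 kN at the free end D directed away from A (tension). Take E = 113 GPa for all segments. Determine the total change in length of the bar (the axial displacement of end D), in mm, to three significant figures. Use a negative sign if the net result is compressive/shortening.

1.19 mm

Internal axial forces (sectioning from the free end, tension +): N_CD = 18.3 kN, N_BC = 32.5 kN, N_AB = 32.5 kN.
A_AB = 468.3 mm².
A_BC = 169.7 mm².
δ_AB = 32500·665/(468.3·113000) = 0.4084 mm
δ_BC = 32500·295/(169.7·113000) = 0.4999 mm
δ_CD = 18300·634/(366·113000) = 0.2805 mm
δ = Σδ_i = 1.189 mm.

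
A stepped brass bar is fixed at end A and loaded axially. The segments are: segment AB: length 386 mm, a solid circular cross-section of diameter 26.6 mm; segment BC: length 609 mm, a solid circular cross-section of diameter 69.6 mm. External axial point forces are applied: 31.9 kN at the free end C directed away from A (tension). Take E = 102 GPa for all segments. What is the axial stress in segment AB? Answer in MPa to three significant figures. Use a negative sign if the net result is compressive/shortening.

57.4 MPa

Internal axial forces (sectioning from the free end, tension +): N_BC = 31.9 kN, N_AB = 31.9 kN.
A_AB = 555.7 mm².
σ_AB = N_AB/A_AB = 31900/555.7 = 57.4 MPa.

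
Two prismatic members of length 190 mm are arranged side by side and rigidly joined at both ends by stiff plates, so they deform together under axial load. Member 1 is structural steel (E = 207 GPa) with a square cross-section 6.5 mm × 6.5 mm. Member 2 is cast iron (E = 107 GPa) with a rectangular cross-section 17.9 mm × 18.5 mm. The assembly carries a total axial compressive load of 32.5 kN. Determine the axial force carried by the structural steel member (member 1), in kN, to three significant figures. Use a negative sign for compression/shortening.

A_1 = 42.25 mm².
A_2 = 331.1 mm².
Equal strain + equilibrium ⇒ each member carries load in proportion to AE: A₁E₁ = 8746000 N, A₂E₂ = 35430000 N, ΣAE = 44180000 N.
F₁ = P·A₁E₁/ΣAE = -32500·8746000/44180000 = -6434 N.

-6.43 kN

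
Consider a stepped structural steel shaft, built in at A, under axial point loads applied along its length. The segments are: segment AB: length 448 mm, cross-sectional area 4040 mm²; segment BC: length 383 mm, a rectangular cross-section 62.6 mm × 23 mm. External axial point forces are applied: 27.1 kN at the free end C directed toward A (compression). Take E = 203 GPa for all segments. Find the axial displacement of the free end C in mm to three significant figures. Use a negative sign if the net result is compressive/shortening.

Internal axial forces (sectioning from the free end, tension +): N_BC = -27.1 kN, N_AB = -27.1 kN.
A_BC = 1440 mm².
δ_AB = -27100·448/(4040·203000) = -0.0148 mm
δ_BC = -27100·383/(1440·203000) = -0.03551 mm
δ = Σδ_i = -0.05032 mm.

-0.0503 mm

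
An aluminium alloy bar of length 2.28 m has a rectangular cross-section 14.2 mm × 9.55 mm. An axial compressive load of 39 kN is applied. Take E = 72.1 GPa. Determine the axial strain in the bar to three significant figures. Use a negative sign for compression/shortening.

A = 135.6 mm².
σ = N/A = -287.6 MPa; ε = σ/E = -287.6/72100 = -3.989e-03.

-0.00399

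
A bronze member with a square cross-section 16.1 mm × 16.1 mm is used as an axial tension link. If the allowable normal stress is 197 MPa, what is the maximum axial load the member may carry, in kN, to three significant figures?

A = 259.2 mm².
P_max = σ_allow · A = 197 · 259.2 = 51060 N = 51.06 kN.

51.1 kN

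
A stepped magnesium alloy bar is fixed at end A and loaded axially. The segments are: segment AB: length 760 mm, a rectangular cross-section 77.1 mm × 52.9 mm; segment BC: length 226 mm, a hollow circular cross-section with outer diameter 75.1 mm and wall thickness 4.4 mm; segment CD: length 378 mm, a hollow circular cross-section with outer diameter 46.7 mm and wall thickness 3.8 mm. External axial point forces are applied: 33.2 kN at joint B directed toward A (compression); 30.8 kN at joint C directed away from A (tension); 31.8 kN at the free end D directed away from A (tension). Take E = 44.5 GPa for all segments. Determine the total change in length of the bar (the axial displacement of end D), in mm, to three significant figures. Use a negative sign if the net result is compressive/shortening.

0.976 mm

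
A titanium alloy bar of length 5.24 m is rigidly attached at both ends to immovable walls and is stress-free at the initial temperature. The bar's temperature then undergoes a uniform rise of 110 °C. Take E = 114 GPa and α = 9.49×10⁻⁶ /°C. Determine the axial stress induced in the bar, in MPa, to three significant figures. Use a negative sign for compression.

-119 MPa

Free thermal expansion αLΔT = 9.49e-6 · 5240 · 110 = 5.47 mm.
The walls impose strain ε = −(5.47)/5240 = -1.0439e-03; σ = Eε = 114000 · -1.0439e-03 = -119 MPa.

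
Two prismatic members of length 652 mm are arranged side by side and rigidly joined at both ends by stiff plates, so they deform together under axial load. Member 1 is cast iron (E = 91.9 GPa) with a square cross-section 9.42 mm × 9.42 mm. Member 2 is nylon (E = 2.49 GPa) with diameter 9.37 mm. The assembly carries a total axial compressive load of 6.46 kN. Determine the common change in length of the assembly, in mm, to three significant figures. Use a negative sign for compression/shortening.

-0.506 mm

A_1 = 88.74 mm².
A_2 = 68.96 mm².
Equal strain + equilibrium ⇒ each member carries load in proportion to AE: A₁E₁ = 8155000 N, A₂E₂ = 171700 N, ΣAE = 8327000 N.
δ = PL/ΣAE = -6460·652/8327000 = -0.5058 mm.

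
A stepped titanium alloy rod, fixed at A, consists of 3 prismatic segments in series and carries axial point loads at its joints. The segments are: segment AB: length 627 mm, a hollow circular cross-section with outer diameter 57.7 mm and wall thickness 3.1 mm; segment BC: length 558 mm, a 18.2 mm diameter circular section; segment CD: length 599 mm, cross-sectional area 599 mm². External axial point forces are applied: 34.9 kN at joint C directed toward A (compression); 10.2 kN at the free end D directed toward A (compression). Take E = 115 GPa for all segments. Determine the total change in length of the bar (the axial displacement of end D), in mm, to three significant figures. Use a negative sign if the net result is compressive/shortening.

Internal axial forces (sectioning from the free end, tension +): N_CD = -10.2 kN, N_BC = -45.1 kN, N_AB = -45.1 kN.
A_AB = 531.7 mm².
A_BC = 260.2 mm².
δ_AB = -45100·627/(531.7·115000) = -0.4624 mm
δ_BC = -45100·558/(260.2·115000) = -0.8412 mm
δ_CD = -10200·599/(599·115000) = -0.0887 mm
δ = Σδ_i = -1.392 mm.

-1.39 mm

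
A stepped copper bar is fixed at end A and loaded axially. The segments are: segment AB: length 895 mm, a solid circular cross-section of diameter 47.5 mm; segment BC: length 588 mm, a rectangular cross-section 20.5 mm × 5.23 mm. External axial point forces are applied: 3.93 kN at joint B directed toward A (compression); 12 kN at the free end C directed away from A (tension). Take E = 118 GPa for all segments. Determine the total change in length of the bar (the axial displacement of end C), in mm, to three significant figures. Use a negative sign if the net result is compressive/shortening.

0.592 mm

Internal axial forces (sectioning from the free end, tension +): N_BC = 12 kN, N_AB = 8.07 kN.
A_AB = 1772 mm².
A_BC = 107.2 mm².
δ_AB = 8070·895/(1772·118000) = 0.03454 mm
δ_BC = 12000·588/(107.2·118000) = 0.5577 mm
δ = Σδ_i = 0.5923 mm.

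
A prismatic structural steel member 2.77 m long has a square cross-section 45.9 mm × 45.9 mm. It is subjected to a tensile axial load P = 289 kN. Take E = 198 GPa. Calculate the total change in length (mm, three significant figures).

A = 2107 mm².
δ_mech = NL/(AE) = 289000·2770/(2107·198000) = 1.919 mm.

1.92 mm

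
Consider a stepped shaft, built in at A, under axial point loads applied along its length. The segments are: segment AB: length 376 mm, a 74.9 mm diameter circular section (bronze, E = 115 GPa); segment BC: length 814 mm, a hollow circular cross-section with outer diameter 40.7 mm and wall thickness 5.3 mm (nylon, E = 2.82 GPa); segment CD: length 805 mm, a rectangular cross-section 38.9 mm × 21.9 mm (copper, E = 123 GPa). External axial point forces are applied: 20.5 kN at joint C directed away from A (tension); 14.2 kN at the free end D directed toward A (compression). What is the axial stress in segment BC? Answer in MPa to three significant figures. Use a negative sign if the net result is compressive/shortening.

Internal axial forces (sectioning from the free end, tension +): N_CD = -14.2 kN, N_BC = 6.3 kN, N_AB = 6.3 kN.
A_BC = 589.4 mm².
σ_BC = N_BC/A_BC = 6300/589.4 = 10.69 MPa.

10.7 MPa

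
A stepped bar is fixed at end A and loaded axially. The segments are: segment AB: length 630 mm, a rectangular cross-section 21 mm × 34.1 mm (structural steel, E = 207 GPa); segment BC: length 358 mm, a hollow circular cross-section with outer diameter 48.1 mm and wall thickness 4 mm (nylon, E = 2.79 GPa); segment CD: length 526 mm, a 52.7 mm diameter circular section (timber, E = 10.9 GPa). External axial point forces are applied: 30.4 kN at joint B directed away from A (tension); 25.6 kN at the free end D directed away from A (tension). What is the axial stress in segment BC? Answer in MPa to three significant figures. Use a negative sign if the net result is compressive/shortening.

46.2 MPa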